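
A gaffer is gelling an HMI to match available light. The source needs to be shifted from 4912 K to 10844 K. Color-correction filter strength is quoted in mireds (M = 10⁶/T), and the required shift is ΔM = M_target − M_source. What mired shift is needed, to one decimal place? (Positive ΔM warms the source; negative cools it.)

M_source = 10⁶/4912 = 203.583; M_target = 10⁶/10844 = 92.217.
ΔM = 92.217 − 203.583 = -111.366 → -111.4 mireds, a cooling shift.

-111.4 mireds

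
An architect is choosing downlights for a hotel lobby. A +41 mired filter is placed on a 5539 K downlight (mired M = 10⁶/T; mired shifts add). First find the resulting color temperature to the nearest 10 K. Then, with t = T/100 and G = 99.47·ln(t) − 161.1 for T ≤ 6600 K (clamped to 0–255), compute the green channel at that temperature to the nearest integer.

M_in = 10⁶/5539 = 180.54; M_out = 180.54 + (+41) = 221.54.
T_out = 10⁶/221.54 = 4513.9 K → 4510 K; t = 45.1.
G = 99.47·ln 45.1 − 161.1 = 99.47·3.8089 − 161.1 = 217.770.
Rounded: 218.

218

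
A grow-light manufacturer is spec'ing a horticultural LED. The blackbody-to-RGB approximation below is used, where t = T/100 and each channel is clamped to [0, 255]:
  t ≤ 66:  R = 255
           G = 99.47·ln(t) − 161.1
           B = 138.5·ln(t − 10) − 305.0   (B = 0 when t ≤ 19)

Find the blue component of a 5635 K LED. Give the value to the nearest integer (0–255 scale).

226

t = 5635/100 = 56.35; the t ≤ 66 branch applies.
B = 138.5·ln(56.35 − 10) − 305.0 = 138.5·ln 46.35 − 305.0 = 138.5·3.8362 − 305.0 = 226.317.
Rounded: 226.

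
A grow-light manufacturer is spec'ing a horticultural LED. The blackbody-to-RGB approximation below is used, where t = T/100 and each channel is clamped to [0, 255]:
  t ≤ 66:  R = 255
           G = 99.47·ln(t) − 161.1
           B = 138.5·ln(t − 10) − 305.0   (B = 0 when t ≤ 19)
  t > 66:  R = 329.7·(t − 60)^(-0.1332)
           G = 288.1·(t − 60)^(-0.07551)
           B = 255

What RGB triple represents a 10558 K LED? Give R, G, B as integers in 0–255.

t = 10558/100 = 105.58; the t > 66 branch applies.
R = 329.7·(105.58 − 60)^(-0.1332) = 329.7·45.58^(-0.1332) = 329.7·0.60124 = 198.230.
G = 288.1·(105.58 − 60)^(-0.07551) = 288.1·45.58^(-0.07551) = 288.1·0.74946 = 215.918.
B = 255 by definition for t > 66.
Rounded: (198, 216, 255).

R=198, G=216, B=255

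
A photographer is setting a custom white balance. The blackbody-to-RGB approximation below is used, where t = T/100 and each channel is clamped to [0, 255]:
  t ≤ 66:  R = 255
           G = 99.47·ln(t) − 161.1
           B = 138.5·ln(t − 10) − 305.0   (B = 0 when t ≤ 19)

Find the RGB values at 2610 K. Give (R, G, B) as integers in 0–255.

t = 2610/100 = 26.1; the t ≤ 66 branch applies.
R = 255 by definition for t ≤ 66.
G = 99.47·ln 26.1 − 161.1 = 99.47·3.2619 − 161.1 = 163.365.
B = 138.5·ln(26.1 − 10) − 305.0 = 138.5·ln 16.1 − 305.0 = 138.5·2.7788 − 305.0 = 79.866.
Rounded: (255, 163, 80).

(255, 163, 80)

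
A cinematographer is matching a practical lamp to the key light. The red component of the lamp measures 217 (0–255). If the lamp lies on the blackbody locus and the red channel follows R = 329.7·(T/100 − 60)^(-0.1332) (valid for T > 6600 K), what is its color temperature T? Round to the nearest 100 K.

8300 K

(t − 60)^(-0.1332) = 217/329.7 = 0.65817.
t − 60 = 0.65817^(1/-0.1332) = 0.65817^(-7.508) = 23.110, so t = 83.110.
T = 100·t = 8311 K → 8300 K to the nearest 100 K.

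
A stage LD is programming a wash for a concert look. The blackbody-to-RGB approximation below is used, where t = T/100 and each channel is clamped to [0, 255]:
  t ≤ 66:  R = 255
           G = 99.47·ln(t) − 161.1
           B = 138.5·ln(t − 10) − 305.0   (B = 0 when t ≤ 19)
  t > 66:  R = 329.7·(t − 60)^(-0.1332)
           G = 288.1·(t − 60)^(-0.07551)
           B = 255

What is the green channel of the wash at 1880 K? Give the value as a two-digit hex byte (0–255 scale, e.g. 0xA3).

0x83

t = 1880/100 = 18.8; the t ≤ 66 branch applies.
G = 99.47·ln 18.8 − 161.1 = 99.47·2.9339 − 161.1 = 130.731.
Rounded: 131; in hex, 0x83.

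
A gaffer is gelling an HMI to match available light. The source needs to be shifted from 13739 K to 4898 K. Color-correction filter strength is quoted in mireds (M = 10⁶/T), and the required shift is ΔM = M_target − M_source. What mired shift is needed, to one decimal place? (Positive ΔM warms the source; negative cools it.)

M_source = 10⁶/13739 = 72.786; M_target = 10⁶/4898 = 204.165.
ΔM = 204.165 − 72.786 = 131.379 → +131.4 mireds, a warming shift.

+131.4 mireds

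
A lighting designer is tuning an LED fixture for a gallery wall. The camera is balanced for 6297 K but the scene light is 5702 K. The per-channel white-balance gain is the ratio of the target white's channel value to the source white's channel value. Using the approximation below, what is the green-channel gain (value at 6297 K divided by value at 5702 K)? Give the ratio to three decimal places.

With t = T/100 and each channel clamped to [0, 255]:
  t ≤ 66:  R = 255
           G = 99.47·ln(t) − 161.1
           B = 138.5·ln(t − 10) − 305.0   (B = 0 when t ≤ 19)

1.041

At 5702 K (t = 57.02):
  G = 99.47·ln 57.02 − 161.1 = 99.47·4.0434 − 161.1 = 241.097.
At 6297 K (t = 62.97):
  G = 99.47·ln 62.97 − 161.1 = 99.47·4.1427 − 161.1 = 250.970.
Gain = 250.970 / 241.097 = 1.0410 → 1.041.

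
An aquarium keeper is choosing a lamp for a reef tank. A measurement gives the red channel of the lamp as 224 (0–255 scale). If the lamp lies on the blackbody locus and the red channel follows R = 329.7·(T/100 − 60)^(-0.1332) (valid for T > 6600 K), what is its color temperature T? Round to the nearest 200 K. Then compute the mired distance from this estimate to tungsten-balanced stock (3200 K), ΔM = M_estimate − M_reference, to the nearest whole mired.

-184 mireds

(t − 60)^(-0.1332) = 224/329.7 = 0.67941.
t − 60 = 0.67941^(1/-0.1332) = 0.67941^(-7.508) = 18.209, so t = 78.209.
T = 100·t = 7821 K → 7800 K to the nearest 200 K.
M_estimate = 10⁶/7800 = 128.21; M_reference = 10⁶/3200 = 312.50.
ΔM = 128.21 − 312.50 = -184.29 → -184 mireds.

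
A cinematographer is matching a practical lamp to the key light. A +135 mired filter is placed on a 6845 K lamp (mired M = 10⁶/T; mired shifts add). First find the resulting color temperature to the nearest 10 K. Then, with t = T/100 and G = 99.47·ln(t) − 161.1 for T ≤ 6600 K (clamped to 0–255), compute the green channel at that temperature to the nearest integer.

M_in = 10⁶/6845 = 146.09; M_out = 146.09 + (+135) = 281.09.
T_out = 10⁶/281.09 = 3557.6 K → 3560 K; t = 35.6.
G = 99.47·ln 35.6 − 161.1 = 99.47·3.5723 − 161.1 = 194.241.
Rounded: 194.

194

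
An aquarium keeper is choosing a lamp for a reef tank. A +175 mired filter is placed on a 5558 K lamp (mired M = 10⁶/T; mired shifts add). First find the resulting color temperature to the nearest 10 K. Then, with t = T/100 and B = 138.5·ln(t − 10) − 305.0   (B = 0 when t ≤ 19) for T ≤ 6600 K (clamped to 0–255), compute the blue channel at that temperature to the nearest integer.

97

M_in = 10⁶/5558 = 179.92; M_out = 179.92 + (+175) = 354.92.
T_out = 10⁶/354.92 = 2817.5 K → 2820 K; t = 28.2.
B = 138.5·ln(28.2 − 10) − 305.0 = 138.5·ln 18.2 − 305.0 = 138.5·2.9014 − 305.0 = 96.847.
Rounded: 97.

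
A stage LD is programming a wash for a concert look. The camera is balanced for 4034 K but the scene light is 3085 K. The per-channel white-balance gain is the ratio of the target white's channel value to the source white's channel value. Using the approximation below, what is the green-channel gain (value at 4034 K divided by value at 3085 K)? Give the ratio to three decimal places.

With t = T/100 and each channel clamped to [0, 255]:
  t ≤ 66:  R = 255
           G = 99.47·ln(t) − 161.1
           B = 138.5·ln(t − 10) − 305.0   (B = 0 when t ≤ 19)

At 3085 K (t = 30.85):
  G = 99.47·ln 30.85 − 161.1 = 99.47·3.4291 − 161.1 = 179.996.
At 4034 K (t = 40.34):
  G = 99.47·ln 40.34 − 161.1 = 99.47·3.6973 − 161.1 = 206.675.
Gain = 206.675 / 179.996 = 1.1482 → 1.148.

1.148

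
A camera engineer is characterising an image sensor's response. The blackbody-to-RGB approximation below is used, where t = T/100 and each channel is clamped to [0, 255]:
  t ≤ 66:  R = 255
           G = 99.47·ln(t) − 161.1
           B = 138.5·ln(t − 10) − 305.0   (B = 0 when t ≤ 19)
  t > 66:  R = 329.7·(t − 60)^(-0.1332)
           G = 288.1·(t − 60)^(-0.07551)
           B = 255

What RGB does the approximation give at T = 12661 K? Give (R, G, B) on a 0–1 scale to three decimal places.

(0.739, 0.823, 1.000)

t = 12661/100 = 126.61; the t > 66 branch applies.
R = 329.7·(126.61 − 60)^(-0.1332) = 329.7·66.61^(-0.1332) = 329.7·0.57162 = 188.462.
G = 288.1·(126.61 − 60)^(-0.07551) = 288.1·66.61^(-0.07551) = 288.1·0.72829 = 209.820.
B = 255 by definition for t > 66.
Dividing each by 255: (0.7391, 0.8228, 1.0000) → (0.739, 0.823, 1.000).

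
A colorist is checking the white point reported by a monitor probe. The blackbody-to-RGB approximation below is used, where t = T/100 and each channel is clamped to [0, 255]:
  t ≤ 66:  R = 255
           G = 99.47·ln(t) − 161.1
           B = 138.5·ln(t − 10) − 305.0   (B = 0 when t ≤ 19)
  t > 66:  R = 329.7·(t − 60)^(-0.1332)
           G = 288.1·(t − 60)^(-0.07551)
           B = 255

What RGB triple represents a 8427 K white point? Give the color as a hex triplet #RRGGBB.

t = 8427/100 = 84.27; the t > 66 branch applies.
R = 329.7·(84.27 − 60)^(-0.1332) = 329.7·24.27^(-0.1332) = 329.7·0.65390 = 215.590.
G = 288.1·(84.27 − 60)^(-0.07551) = 288.1·24.27^(-0.07551) = 288.1·0.78598 = 226.442.
B = 255 by definition for t > 66.
Rounded: (216, 226, 255).
In hex: #D8E2FF.

#D8E2FF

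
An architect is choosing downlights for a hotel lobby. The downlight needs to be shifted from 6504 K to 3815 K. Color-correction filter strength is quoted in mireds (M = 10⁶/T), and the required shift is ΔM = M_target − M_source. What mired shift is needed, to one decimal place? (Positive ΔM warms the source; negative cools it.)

+108.4 mireds

M_source = 10⁶/6504 = 153.752; M_target = 10⁶/3815 = 262.123.
ΔM = 262.123 − 153.752 = 108.372 → +108.4 mireds, a warming shift.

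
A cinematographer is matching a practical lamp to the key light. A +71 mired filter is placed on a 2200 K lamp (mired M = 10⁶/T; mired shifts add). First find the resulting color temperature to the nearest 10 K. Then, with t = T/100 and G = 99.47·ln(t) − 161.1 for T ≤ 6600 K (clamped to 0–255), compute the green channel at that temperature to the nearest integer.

M_in = 10⁶/2200 = 454.55; M_out = 454.55 + (+71) = 525.55.
T_out = 10⁶/525.55 = 1902.8 K → 1900 K; t = 19.
G = 99.47·ln 19 − 161.1 = 99.47·2.9444 − 161.1 = 131.783.
Rounded: 132.

132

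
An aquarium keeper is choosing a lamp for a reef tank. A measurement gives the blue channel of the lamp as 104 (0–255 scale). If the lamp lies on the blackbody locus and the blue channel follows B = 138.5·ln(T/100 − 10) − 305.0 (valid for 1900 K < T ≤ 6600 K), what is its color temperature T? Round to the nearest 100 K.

2900 K

ln(t − 10) = (104 + 305.0) / 138.5 = 2.9531.
t − 10 = e^2.9531 = 19.165, so t = 29.165.
T = 100·t = 2916 K → 2900 K to the nearest 100 K.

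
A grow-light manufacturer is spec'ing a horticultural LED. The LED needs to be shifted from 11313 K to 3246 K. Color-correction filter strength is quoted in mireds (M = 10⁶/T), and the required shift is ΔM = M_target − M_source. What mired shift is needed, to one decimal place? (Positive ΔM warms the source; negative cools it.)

+219.7 mireds

M_source = 10⁶/11313 = 88.394; M_target = 10⁶/3246 = 308.071.
ΔM = 308.071 − 88.394 = 219.678 → +219.7 mireds, a warming shift.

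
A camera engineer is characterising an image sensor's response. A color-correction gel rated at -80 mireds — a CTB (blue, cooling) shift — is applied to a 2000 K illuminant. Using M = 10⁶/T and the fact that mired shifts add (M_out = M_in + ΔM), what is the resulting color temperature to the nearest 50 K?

2400 K

M_in = 10⁶/2000 = 500.00 mireds.
M_out = 500.00 + (-80) = 420.00 mireds.
T_out = 10⁶/420.00 = 2381.0 K → 2400 K.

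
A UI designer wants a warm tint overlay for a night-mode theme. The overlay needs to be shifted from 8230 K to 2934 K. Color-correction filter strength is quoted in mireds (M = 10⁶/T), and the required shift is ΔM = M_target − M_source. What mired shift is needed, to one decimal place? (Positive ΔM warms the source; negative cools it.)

+219.3 mireds

M_source = 10⁶/8230 = 121.507; M_target = 10⁶/2934 = 340.832.
ΔM = 340.832 − 121.507 = 219.325 → +219.3 mireds, a warming shift.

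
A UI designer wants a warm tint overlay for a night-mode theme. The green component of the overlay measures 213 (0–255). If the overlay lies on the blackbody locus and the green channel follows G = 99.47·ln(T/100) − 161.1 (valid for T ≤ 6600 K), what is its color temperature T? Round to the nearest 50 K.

ln t = (213 + 161.1) / 99.47 = 3.7609.
t = e^3.7609 = 42.989.
T = 100·t = 4299 K → 4300 K to the nearest 50 K.

4300 K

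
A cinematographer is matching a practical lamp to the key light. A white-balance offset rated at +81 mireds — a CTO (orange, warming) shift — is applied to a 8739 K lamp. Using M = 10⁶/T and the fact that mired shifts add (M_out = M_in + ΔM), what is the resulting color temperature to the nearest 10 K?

5120 K

M_in = 10⁶/8739 = 114.43 mireds.
M_out = 114.43 + (+81) = 195.43 mireds.
T_out = 10⁶/195.43 = 5116.9 K → 5120 K.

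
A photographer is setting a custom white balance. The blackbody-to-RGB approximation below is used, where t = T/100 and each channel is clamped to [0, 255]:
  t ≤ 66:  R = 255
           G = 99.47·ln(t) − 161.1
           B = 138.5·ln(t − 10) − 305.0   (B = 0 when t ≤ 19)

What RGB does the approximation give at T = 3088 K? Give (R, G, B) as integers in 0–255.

t = 3088/100 = 30.88; the t ≤ 66 branch applies.
R = 255 by definition for t ≤ 66.
G = 99.47·ln 30.88 − 161.1 = 99.47·3.4301 − 161.1 = 180.093.
B = 138.5·ln(30.88 − 10) − 305.0 = 138.5·ln 20.88 − 305.0 = 138.5·3.0388 − 305.0 = 115.873.
Rounded: (255, 180, 116).

(255, 180, 116)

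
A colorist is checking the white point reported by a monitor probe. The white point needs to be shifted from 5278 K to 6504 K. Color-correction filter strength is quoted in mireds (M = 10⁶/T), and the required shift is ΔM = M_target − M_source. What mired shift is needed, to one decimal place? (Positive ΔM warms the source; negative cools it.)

-35.7 mireds

M_source = 10⁶/5278 = 189.466; M_target = 10⁶/6504 = 153.752.
ΔM = 153.752 − 189.466 = -35.714 → -35.7 mireds, a cooling shift.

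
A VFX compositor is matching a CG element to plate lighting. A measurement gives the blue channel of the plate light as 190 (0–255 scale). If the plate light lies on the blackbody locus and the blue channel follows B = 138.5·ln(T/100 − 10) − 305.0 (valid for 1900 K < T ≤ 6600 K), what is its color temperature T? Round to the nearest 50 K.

ln(t − 10) = (190 + 305.0) / 138.5 = 3.5740.
t − 10 = e^3.5740 = 35.659, so t = 45.659.
T = 100·t = 4566 K → 4550 K to the nearest 50 K.

4550 K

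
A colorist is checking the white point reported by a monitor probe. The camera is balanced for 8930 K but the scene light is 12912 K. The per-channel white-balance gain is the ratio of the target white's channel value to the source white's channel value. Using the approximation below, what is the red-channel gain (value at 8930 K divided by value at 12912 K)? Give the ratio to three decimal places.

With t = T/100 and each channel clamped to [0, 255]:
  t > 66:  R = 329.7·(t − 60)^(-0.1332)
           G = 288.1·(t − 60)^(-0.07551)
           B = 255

At 12912 K (t = 129.12):
  R = 329.7·(129.12 − 60)^(-0.1332) = 329.7·69.12^(-0.1332) = 329.7·0.56881 = 187.536.
At 8930 K (t = 89.3):
  R = 329.7·(89.3 − 60)^(-0.1332) = 329.7·29.3^(-0.1332) = 329.7·0.63770 = 210.248.
Gain = 210.248 / 187.536 = 1.1211 → 1.121.

1.121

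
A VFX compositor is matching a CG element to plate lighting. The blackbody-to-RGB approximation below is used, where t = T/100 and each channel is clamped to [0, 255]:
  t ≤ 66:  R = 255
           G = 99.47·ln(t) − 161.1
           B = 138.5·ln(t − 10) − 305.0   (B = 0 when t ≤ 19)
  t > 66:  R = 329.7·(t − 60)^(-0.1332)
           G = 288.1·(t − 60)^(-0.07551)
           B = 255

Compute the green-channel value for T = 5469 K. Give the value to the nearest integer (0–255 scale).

237

t = 5469/100 = 54.69; the t ≤ 66 branch applies.
G = 99.47·ln 54.69 − 161.1 = 99.47·4.0017 − 161.1 = 236.947.
Rounded: 237.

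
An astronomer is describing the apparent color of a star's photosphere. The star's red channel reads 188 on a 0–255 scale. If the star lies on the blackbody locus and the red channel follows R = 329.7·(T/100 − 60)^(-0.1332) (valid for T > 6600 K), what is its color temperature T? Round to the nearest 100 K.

12800 K

(t − 60)^(-0.1332) = 188/329.7 = 0.57022.
t − 60 = 0.57022^(1/-0.1332) = 0.57022^(-7.508) = 67.848, so t = 127.848.
T = 100·t = 12785 K → 12800 K to the nearest 100 K.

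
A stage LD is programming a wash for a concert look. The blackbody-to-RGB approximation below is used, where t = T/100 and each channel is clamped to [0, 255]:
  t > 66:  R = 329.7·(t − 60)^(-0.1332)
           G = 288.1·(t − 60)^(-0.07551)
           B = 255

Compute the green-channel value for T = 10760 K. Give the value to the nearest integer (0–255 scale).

215

t = 10760/100 = 107.6; the t > 66 branch applies.
G = 288.1·(107.6 − 60)^(-0.07551) = 288.1·47.6^(-0.07551) = 288.1·0.74701 = 215.212.
Rounded: 215.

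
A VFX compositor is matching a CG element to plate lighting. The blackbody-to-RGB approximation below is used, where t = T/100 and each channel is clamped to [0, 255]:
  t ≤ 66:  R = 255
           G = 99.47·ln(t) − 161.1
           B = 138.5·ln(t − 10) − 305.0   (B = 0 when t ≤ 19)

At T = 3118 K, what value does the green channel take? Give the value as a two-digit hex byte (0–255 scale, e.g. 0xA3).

t = 3118/100 = 31.18; the t ≤ 66 branch applies.
G = 99.47·ln 31.18 − 161.1 = 99.47·3.4398 − 161.1 = 181.055.
Rounded: 181; in hex, 0xB5.

0xB5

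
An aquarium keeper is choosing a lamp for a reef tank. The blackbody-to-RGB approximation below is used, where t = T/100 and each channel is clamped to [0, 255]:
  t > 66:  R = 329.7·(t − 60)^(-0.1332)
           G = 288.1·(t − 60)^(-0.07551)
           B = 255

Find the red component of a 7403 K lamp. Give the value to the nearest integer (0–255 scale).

232

t = 7403/100 = 74.03; the t > 66 branch applies.
R = 329.7·(74.03 − 60)^(-0.1332) = 329.7·14.03^(-0.1332) = 329.7·0.70342 = 231.916.
Rounded: 232.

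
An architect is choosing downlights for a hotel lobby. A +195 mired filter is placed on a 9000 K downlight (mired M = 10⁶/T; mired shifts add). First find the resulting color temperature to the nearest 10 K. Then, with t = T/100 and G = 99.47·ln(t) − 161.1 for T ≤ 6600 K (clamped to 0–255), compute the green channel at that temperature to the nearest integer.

186

M_in = 10⁶/9000 = 111.11; M_out = 111.11 + (+195) = 306.11.
T_out = 10⁶/306.11 = 3266.8 K → 3270 K; t = 32.7.
G = 99.47·ln 32.7 − 161.1 = 99.47·3.4874 − 161.1 = 185.789.
Rounded: 186.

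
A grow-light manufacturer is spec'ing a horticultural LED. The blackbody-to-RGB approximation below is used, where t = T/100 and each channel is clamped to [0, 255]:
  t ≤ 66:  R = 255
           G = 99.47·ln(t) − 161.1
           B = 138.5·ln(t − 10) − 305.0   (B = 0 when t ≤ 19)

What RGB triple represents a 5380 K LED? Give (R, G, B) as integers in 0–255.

t = 5380/100 = 53.8; the t ≤ 66 branch applies.
R = 255 by definition for t ≤ 66.
G = 99.47·ln 53.8 − 161.1 = 99.47·3.9853 − 161.1 = 235.315.
B = 138.5·ln(53.8 − 10) − 305.0 = 138.5·ln 43.8 − 305.0 = 138.5·3.7796 − 305.0 = 218.479.
Rounded: (255, 235, 218).

(255, 235, 218)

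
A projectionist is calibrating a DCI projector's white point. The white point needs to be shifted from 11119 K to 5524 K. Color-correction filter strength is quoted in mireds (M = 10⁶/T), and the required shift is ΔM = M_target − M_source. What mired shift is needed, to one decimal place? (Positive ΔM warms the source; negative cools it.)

+91.1 mireds

M_source = 10⁶/11119 = 89.936; M_target = 10⁶/5524 = 181.028.
ΔM = 181.028 − 89.936 = 91.092 → +91.1 mireds, a warming shift.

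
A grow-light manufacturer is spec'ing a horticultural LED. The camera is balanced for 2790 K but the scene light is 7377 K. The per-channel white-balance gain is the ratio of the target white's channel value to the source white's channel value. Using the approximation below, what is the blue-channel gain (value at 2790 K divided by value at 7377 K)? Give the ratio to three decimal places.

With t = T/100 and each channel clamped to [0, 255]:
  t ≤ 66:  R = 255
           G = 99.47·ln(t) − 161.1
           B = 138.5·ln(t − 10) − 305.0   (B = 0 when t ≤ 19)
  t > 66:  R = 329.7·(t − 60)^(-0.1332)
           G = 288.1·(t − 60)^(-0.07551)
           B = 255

At 7377 K (t = 73.77):
  B = 255 by definition for t > 66.
At 2790 K (t = 27.9):
  B = 138.5·ln(27.9 − 10) − 305.0 = 138.5·ln 17.9 − 305.0 = 138.5·2.8848 − 305.0 = 94.545.
Gain = 94.545 / 255.000 = 0.3708 → 0.371.

0.371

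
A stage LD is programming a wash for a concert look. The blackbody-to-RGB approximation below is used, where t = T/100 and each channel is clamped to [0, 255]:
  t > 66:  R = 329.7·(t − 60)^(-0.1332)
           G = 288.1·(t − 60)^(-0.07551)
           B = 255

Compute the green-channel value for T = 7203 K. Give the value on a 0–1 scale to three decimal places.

t = 7203/100 = 72.03; the t > 66 branch applies.
G = 288.1·(72.03 − 60)^(-0.07551) = 288.1·12.03^(-0.07551) = 288.1·0.82876 = 238.766.
On a 0–1 scale: 238.766/255 = 0.9363 → 0.936.

0.936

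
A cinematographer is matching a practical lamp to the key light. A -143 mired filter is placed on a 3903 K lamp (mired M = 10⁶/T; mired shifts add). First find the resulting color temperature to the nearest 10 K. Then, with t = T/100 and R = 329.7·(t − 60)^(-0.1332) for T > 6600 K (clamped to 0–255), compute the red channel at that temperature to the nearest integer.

211

M_in = 10⁶/3903 = 256.21; M_out = 256.21 + (-143) = 113.21.
T_out = 10⁶/113.21 = 8832.9 K → 8830 K; t = 88.3.
R = 329.7·(88.3 − 60)^(-0.1332) = 329.7·28.3^(-0.1332) = 329.7·0.64065 = 211.223.
Rounded: 211.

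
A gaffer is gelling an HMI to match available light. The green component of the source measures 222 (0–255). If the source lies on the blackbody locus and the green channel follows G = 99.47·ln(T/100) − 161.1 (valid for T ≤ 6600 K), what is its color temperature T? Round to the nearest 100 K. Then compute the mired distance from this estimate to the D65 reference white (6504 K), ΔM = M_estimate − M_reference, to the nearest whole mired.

ln t = (222 + 161.1) / 99.47 = 3.8514.
t = e^3.8514 = 47.059.
T = 100·t = 4706 K → 4700 K to the nearest 100 K.
M_estimate = 10⁶/4700 = 212.77; M_reference = 10⁶/6504 = 153.75.
ΔM = 212.77 − 153.75 = 59.01 → +59 mireds.

+59 mireds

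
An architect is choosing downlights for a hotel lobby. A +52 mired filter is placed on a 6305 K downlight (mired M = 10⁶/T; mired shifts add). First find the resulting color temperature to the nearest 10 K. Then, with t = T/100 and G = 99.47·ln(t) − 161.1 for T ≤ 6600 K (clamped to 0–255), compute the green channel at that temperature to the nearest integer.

M_in = 10⁶/6305 = 158.60; M_out = 158.60 + (+52) = 210.60.
T_out = 10⁶/210.60 = 4748.2 K → 4750 K; t = 47.5.
G = 99.47·ln 47.5 − 161.1 = 99.47·3.8607 − 161.1 = 222.927.
Rounded: 223.

223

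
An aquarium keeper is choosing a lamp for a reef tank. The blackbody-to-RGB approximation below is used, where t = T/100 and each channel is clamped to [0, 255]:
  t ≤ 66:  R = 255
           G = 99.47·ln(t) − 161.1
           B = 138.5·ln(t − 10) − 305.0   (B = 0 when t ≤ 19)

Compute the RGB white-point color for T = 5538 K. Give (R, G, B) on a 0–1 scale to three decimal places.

t = 5538/100 = 55.38; the t ≤ 66 branch applies.
R = 255 by definition for t ≤ 66.
G = 99.47·ln 55.38 − 161.1 = 99.47·4.0142 − 161.1 = 238.194.
B = 138.5·ln(55.38 − 10) − 305.0 = 138.5·ln 45.38 − 305.0 = 138.5·3.8151 − 305.0 = 223.387.
Dividing each by 255: (1.0000, 0.9341, 0.8760) → (1.000, 0.934, 0.876).

(1.000, 0.934, 0.876)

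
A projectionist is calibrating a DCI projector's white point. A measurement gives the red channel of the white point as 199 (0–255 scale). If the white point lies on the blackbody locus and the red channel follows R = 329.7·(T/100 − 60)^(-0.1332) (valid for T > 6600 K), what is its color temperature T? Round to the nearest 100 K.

(t − 60)^(-0.1332) = 199/329.7 = 0.60358.
t − 60 = 0.60358^(1/-0.1332) = 0.60358^(-7.508) = 44.273, so t = 104.273.
T = 100·t = 10427 K → 10400 K to the nearest 100 K.

10400 K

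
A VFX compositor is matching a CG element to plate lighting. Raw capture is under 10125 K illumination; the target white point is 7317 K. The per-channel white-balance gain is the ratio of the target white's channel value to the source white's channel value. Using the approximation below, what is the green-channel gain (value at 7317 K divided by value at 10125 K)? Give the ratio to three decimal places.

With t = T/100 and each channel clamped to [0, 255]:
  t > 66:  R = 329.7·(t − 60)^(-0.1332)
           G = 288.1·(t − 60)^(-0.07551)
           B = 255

1.090

At 10125 K (t = 101.25):
  G = 288.1·(101.25 − 60)^(-0.07551) = 288.1·41.25^(-0.07551) = 288.1·0.75513 = 217.552.
At 7317 K (t = 73.17):
  G = 288.1·(73.17 − 60)^(-0.07551) = 288.1·13.17^(-0.07551) = 288.1·0.82311 = 237.139.
Gain = 237.139 / 217.552 = 1.0900 → 1.090.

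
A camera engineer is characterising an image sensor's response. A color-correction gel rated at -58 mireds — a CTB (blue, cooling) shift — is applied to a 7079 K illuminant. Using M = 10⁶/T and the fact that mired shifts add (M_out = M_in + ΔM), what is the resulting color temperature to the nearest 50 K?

M_in = 10⁶/7079 = 141.26 mireds.
M_out = 141.26 + (-58) = 83.26 mireds.
T_out = 10⁶/83.26 = 12010.2 K → 12000 K.

12000 K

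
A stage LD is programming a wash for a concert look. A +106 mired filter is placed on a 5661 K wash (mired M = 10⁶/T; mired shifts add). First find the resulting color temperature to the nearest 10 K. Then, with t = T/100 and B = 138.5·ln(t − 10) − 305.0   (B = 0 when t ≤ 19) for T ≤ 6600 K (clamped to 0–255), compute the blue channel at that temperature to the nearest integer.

M_in = 10⁶/5661 = 176.65; M_out = 176.65 + (+106) = 282.65.
T_out = 10⁶/282.65 = 3538.0 K → 3540 K; t = 35.4.
B = 138.5·ln(35.4 − 10) − 305.0 = 138.5·ln 25.4 − 305.0 = 138.5·3.2347 − 305.0 = 143.013.
Rounded: 143.

143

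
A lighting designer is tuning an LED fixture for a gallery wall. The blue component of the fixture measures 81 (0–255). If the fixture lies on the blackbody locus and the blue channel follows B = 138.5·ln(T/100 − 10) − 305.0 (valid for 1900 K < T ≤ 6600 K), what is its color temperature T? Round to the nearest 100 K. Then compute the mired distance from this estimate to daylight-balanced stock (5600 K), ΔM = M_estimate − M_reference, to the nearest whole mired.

+206 mireds

ln(t − 10) = (81 + 305.0) / 138.5 = 2.7870.
t − 10 = e^2.7870 = 16.232, so t = 26.232.
T = 100·t = 2623 K → 2600 K to the nearest 100 K.
M_estimate = 10⁶/2600 = 384.62; M_reference = 10⁶/5600 = 178.57.
ΔM = 384.62 − 178.57 = 206.04 → +206 mireds.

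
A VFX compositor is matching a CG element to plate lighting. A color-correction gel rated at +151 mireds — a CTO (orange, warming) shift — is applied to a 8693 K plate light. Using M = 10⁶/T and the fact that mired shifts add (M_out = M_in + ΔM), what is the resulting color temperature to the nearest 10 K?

M_in = 10⁶/8693 = 115.04 mireds.
M_out = 115.04 + (+151) = 266.04 mireds.
T_out = 10⁶/266.04 = 3758.9 K → 3760 K.

3760 K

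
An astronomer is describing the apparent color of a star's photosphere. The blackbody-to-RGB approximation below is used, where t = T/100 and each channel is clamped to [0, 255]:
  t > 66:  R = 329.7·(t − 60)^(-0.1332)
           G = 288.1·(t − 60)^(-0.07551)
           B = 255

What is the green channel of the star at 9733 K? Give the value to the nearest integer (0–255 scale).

t = 9733/100 = 97.33; the t > 66 branch applies.
G = 288.1·(97.33 − 60)^(-0.07551) = 288.1·37.33^(-0.07551) = 288.1·0.76084 = 219.198.
Rounded: 219.

219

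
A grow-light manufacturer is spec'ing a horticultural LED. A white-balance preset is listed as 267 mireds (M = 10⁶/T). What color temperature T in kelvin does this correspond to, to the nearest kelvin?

T = 10⁶ / 267 = 3745.32 K → 3745 K.

3745 K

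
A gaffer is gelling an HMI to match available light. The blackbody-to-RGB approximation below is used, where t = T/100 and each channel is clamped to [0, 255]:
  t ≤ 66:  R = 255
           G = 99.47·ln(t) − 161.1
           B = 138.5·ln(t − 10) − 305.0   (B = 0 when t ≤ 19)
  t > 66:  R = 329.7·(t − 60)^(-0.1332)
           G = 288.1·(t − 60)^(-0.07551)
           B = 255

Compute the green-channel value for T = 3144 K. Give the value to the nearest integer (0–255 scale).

182

t = 3144/100 = 31.44; the t ≤ 66 branch applies.
G = 99.47·ln 31.44 − 161.1 = 99.47·3.4481 − 161.1 = 181.881.
Rounded: 182.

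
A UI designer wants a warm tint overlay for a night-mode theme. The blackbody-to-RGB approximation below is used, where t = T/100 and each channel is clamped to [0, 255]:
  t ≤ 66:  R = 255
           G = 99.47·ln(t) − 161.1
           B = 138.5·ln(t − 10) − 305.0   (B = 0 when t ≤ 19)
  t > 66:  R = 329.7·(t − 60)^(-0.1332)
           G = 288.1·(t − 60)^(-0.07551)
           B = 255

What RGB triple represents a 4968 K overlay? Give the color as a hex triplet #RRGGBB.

t = 4968/100 = 49.68; the t ≤ 66 branch applies.
R = 255 by definition for t ≤ 66.
G = 99.47·ln 49.68 − 161.1 = 99.47·3.9056 − 161.1 = 227.390.
B = 138.5·ln(49.68 − 10) − 305.0 = 138.5·ln 39.68 − 305.0 = 138.5·3.6808 − 305.0 = 204.797.
Rounded: (255, 227, 205).
In hex: #FFE3CD.

#FFE3CD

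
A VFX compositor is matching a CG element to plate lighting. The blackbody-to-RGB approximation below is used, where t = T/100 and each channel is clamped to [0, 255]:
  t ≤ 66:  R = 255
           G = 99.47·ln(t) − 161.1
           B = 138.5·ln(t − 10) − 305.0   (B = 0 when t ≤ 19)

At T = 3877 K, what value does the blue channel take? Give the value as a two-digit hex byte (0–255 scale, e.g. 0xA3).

0xA0

t = 3877/100 = 38.77; the t ≤ 66 branch applies.
B = 138.5·ln(38.77 − 10) − 305.0 = 138.5·ln 28.77 − 305.0 = 138.5·3.3593 − 305.0 = 160.268.
Rounded: 160; in hex, 0xA0.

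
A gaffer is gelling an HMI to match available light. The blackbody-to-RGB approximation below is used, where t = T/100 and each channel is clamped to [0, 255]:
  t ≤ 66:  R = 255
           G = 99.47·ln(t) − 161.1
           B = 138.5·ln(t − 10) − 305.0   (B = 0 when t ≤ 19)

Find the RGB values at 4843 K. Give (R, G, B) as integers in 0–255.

t = 4843/100 = 48.43; the t ≤ 66 branch applies.
R = 255 by definition for t ≤ 66.
G = 99.47·ln 48.43 − 161.1 = 99.47·3.8801 − 161.1 = 224.855.
B = 138.5·ln(48.43 − 10) − 305.0 = 138.5·ln 38.43 − 305.0 = 138.5·3.6488 − 305.0 = 200.364.
Rounded: (255, 225, 200).

(255, 225, 200)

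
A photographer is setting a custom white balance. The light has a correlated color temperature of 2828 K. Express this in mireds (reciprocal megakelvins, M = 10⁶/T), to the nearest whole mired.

354 mireds

M = 10⁶ / 2828 = 353.607 → 354 mireds.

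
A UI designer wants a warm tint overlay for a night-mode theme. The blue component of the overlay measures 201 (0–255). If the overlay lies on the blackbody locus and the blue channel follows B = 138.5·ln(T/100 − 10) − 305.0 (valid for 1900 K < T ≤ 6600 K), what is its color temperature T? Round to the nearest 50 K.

4850 K

ln(t − 10) = (201 + 305.0) / 138.5 = 3.6534.
t − 10 = e^3.6534 = 38.607, so t = 48.607.
T = 100·t = 4861 K → 4850 K to the nearest 50 K.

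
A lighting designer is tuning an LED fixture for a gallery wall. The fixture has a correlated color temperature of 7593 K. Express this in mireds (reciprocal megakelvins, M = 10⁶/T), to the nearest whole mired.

M = 10⁶ / 7593 = 131.700 → 132 mireds.

132 mireds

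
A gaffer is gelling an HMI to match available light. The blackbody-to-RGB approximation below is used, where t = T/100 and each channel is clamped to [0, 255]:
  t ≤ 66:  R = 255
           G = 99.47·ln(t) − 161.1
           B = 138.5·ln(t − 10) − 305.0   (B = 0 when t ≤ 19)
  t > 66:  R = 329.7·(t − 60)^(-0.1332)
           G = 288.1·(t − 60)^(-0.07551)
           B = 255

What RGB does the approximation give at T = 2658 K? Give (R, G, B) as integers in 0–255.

(255, 165, 84)

t = 2658/100 = 26.58; the t ≤ 66 branch applies.
R = 255 by definition for t ≤ 66.
G = 99.47·ln 26.58 − 161.1 = 99.47·3.2802 − 161.1 = 165.177.
B = 138.5·ln(26.58 − 10) − 305.0 = 138.5·ln 16.58 − 305.0 = 138.5·2.8082 − 305.0 = 83.935.
Rounded: (255, 165, 84).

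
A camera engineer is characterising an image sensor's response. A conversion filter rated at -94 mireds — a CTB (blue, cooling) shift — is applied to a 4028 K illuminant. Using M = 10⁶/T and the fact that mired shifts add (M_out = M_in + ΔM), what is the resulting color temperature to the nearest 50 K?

6500 K

M_in = 10⁶/4028 = 248.26 mireds.
M_out = 248.26 + (-94) = 154.26 mireds.
T_out = 10⁶/154.26 = 6482.5 K → 6500 K.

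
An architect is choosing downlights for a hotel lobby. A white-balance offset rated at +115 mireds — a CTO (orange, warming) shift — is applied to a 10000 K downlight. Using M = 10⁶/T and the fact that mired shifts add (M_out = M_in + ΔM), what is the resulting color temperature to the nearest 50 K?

M_in = 10⁶/10000 = 100.00 mireds.
M_out = 100.00 + (+115) = 215.00 mireds.
T_out = 10⁶/215.00 = 4651.2 K → 4650 K.

4650 K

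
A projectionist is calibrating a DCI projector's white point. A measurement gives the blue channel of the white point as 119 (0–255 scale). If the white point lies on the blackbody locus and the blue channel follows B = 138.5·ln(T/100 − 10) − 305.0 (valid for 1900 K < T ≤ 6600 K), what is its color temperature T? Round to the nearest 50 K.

3150 K

ln(t − 10) = (119 + 305.0) / 138.5 = 3.0614.
t − 10 = e^3.0614 = 21.357, so t = 31.357.
T = 100·t = 3136 K → 3150 K to the nearest 50 K.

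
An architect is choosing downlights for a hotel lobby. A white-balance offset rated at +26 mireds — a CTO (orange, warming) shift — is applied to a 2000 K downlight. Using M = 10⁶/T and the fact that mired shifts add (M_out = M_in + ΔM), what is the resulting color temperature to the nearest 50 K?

1900 K

M_in = 10⁶/2000 = 500.00 mireds.
M_out = 500.00 + (+26) = 526.00 mireds.
T_out = 10⁶/526.00 = 1901.1 K → 1900 K.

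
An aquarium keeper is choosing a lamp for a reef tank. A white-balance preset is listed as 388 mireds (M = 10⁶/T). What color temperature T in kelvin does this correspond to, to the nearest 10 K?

2580 K

T = 10⁶ / 388 = 2577.32 K → 2580 K.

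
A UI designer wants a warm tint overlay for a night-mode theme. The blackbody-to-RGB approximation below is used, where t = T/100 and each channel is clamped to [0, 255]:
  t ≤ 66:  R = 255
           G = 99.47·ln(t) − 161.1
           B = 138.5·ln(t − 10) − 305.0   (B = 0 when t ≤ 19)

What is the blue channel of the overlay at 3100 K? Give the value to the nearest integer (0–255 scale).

t = 3100/100 = 31; the t ≤ 66 branch applies.
B = 138.5·ln(31 − 10) − 305.0 = 138.5·ln 21 − 305.0 = 138.5·3.0445 − 305.0 = 116.666.
Rounded: 117.

117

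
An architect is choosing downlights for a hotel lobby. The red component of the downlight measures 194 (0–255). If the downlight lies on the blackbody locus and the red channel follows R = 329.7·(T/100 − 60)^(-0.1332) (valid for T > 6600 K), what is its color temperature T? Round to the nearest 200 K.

(t − 60)^(-0.1332) = 194/329.7 = 0.58841.
t − 60 = 0.58841^(1/-0.1332) = 0.58841^(-7.508) = 53.593, so t = 113.593.
T = 100·t = 11359 K → 11400 K to the nearest 200 K.

11400 K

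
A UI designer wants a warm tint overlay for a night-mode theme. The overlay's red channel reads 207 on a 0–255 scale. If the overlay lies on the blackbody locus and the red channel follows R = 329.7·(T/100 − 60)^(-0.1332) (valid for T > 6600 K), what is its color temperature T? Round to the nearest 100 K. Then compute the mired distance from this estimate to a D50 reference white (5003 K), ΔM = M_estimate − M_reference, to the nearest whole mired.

(t − 60)^(-0.1332) = 207/329.7 = 0.62784.
t − 60 = 0.62784^(1/-0.1332) = 0.62784^(-7.508) = 32.933, so t = 92.933.
T = 100·t = 9293 K → 9300 K to the nearest 100 K.
M_estimate = 10⁶/9300 = 107.53; M_reference = 10⁶/5003 = 199.88.
ΔM = 107.53 − 199.88 = -92.35 → -92 mireds.

-92 mireds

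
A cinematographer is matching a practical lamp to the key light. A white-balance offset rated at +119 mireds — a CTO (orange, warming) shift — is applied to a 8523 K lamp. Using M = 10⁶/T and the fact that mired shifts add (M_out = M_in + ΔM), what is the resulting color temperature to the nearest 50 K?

4250 K

M_in = 10⁶/8523 = 117.33 mireds.
M_out = 117.33 + (+119) = 236.33 mireds.
T_out = 10⁶/236.33 = 4231.4 K → 4250 K.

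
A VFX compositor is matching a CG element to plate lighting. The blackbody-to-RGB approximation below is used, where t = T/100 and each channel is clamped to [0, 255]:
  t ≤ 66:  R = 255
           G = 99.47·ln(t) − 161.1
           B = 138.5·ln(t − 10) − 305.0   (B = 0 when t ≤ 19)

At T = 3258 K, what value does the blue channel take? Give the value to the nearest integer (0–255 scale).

127

t = 3258/100 = 32.58; the t ≤ 66 branch applies.
B = 138.5·ln(32.58 − 10) − 305.0 = 138.5·ln 22.58 − 305.0 = 138.5·3.1171 − 305.0 = 126.713.
Rounded: 127.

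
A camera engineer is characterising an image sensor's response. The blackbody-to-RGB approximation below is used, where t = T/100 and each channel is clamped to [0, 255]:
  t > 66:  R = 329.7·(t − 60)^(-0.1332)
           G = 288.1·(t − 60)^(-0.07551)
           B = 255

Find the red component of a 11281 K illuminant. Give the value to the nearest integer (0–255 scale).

t = 11281/100 = 112.81; the t > 66 branch applies.
R = 329.7·(112.81 − 60)^(-0.1332) = 329.7·52.81^(-0.1332) = 329.7·0.58957 = 194.381.
Rounded: 194.

194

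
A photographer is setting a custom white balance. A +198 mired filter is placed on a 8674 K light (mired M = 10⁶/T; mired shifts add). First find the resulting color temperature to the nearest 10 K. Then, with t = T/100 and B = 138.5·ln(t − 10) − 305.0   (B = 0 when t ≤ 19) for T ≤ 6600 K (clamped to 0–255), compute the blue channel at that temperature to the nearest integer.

122

M_in = 10⁶/8674 = 115.29; M_out = 115.29 + (+198) = 313.29.
T_out = 10⁶/313.29 = 3192.0 K → 3190 K; t = 31.9.
B = 138.5·ln(31.9 − 10) − 305.0 = 138.5·ln 21.9 − 305.0 = 138.5·3.0865 − 305.0 = 122.478.
Rounded: 122.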